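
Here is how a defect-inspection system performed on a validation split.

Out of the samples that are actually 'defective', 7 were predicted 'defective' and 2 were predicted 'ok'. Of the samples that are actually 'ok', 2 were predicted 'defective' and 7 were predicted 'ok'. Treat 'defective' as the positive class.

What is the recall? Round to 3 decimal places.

Recall = TP/(TP+FN) = 7/(7+2) = 7/9 = 0.778

0.778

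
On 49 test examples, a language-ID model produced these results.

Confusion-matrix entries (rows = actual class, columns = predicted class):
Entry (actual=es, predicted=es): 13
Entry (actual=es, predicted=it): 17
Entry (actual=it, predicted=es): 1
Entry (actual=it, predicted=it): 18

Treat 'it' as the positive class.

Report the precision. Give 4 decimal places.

0.5143

Precision = TP/(TP+FP) = 18/(18+17) = 18/35 = 0.5143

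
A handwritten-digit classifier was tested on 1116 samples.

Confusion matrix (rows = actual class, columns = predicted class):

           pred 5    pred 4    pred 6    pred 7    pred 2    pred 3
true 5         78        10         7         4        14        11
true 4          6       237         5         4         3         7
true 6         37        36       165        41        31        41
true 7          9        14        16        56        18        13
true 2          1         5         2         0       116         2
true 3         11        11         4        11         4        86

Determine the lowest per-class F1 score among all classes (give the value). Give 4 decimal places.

Per-class F1 score (2·TP/(2·TP+FP+FN)):
  5: TP=78, FP=6+37+9+1+11=64, FN=10+7+4+14+11=46 → 156/266 = 0.58647
  4: TP=237, FP=10+36+14+5+11=76, FN=6+5+4+3+7=25 → 474/575 = 0.82435
  6: TP=165, FP=7+5+16+2+4=34, FN=37+36+41+31+41=186 → 330/550 = 0.60000
  7: TP=56, FP=4+4+41+0+11=60, FN=9+14+16+18+13=70 → 112/242 = 0.46281
  2: TP=116, FP=14+3+31+18+4=70, FN=1+5+2+0+2=10 → 232/312 = 0.74359
  3: TP=86, FP=11+7+41+13+2=74, FN=11+11+4+11+4=41 → 172/287 = 0.59930
Lowest is class '7' with F1 score = 0.4628.

0.4628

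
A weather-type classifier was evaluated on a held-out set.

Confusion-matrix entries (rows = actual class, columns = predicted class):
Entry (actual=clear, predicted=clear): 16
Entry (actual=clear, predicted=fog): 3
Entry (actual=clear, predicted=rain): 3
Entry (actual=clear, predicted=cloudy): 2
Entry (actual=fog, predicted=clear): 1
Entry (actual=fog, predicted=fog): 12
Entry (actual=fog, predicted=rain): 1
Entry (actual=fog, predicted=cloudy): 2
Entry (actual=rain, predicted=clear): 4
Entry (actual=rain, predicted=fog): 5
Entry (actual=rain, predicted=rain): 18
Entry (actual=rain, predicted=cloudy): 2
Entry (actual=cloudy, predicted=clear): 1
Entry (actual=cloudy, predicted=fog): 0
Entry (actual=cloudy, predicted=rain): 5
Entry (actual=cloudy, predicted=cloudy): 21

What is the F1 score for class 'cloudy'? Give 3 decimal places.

Take TP from the diagonal, FP from the rest of the 'cloudy' prediction marginal, FN from the rest of the 'cloudy' actual marginal.
F1 score = 2·TP/(2·TP+FP+FN).
cloudy: TP=21, FP=2+2+2=6, FN=1+0+5=6 → 42/54 = 0.7778

0.778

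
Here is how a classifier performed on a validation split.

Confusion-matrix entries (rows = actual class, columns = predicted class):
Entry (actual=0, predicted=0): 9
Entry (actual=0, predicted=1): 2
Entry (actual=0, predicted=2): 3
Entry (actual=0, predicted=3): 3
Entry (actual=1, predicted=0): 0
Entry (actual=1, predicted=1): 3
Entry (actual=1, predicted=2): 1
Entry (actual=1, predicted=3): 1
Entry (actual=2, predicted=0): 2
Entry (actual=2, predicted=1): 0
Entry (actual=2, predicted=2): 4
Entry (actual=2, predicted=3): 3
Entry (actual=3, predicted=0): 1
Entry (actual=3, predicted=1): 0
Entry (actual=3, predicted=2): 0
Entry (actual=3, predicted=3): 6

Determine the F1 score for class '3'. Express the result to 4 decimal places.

One-vs-rest for '3': TP = diagonal; FP = other classes predicted '3'; FN = '3' predicted as other.
F1 score = 2·TP/(2·TP+FP+FN).
3: TP=6, FP=3+1+3=7, FN=1+0+0=1 → 12/20 = 0.60000

0.6000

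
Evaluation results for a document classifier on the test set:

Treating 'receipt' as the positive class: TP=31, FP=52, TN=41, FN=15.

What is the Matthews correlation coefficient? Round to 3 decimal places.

0.110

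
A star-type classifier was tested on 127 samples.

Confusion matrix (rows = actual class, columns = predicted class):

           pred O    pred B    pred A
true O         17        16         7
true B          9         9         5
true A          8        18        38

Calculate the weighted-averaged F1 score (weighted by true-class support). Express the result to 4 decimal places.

0.5301

Per-class F1 score (2·TP/(2·TP+FP+FN)):
  O: TP=17, FP=9+8=17, FN=16+7=23 → 34/74 = 0.45946
  B: TP=9, FP=16+18=34, FN=9+5=14 → 18/66 = 0.27273
  A: TP=38, FP=7+5=12, FN=8+18=26 → 76/114 = 0.66667
Weighted-F1 score = Σ (supportᵢ/N)·F1 scoreᵢ with N=127: (40/127)·0.45946 + (23/127)·0.27273 + (64/127)·0.66667 = 0.5301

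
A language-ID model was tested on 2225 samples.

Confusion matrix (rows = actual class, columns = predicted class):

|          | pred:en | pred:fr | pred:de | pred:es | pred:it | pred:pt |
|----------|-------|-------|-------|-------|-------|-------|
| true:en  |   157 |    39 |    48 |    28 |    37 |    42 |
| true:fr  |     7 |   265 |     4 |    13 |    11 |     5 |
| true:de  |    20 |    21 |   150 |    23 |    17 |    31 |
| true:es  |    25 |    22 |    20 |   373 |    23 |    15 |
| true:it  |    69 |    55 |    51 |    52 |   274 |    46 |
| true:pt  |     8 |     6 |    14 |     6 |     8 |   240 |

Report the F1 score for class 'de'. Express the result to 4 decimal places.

Take TP from the diagonal, FP from the rest of the 'de' prediction marginal, FN from the rest of the 'de' actual marginal.
F1 score = 2·TP/(2·TP+FP+FN).
de: TP=150, FP=48+4+20+51+14=137, FN=20+21+23+17+31=112 → 300/549 = 0.54645

0.5464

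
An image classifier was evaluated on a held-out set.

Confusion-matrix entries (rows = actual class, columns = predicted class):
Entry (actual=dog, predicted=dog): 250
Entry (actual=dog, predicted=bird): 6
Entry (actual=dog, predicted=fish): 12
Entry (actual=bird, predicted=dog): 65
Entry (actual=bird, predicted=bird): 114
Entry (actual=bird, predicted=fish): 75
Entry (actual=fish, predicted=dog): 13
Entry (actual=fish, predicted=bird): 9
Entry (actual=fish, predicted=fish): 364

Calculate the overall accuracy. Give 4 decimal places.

Accuracy = trace / total = (250+114+364=728) / 908 = 728/908 = 0.8018

0.8018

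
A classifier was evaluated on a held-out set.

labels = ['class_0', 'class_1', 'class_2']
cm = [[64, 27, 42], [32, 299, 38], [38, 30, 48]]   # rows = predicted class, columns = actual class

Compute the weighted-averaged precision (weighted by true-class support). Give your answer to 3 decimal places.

Per-class precision (TP/(TP+FP)):
  class_0: TP=64, FP=27+42=69 → 64/133 = 0.4812
  class_1: TP=299, FP=32+38=70 → 299/369 = 0.8103
  class_2: TP=48, FP=38+30=68 → 48/116 = 0.4138
Weighted-precision = Σ (supportᵢ/N)·precisionᵢ with N=618: (134/618)·0.4812 + (356/618)·0.8103 + (128/618)·0.4138 = 0.657

0.657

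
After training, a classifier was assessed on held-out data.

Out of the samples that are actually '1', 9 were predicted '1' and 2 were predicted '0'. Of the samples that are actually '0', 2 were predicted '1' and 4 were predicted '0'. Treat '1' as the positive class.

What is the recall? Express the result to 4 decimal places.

0.8182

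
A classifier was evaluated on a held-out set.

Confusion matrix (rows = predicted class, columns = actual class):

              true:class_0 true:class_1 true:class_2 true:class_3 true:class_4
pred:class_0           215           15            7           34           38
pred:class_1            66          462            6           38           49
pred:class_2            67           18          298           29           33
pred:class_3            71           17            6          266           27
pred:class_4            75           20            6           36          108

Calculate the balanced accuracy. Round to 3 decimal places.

0.662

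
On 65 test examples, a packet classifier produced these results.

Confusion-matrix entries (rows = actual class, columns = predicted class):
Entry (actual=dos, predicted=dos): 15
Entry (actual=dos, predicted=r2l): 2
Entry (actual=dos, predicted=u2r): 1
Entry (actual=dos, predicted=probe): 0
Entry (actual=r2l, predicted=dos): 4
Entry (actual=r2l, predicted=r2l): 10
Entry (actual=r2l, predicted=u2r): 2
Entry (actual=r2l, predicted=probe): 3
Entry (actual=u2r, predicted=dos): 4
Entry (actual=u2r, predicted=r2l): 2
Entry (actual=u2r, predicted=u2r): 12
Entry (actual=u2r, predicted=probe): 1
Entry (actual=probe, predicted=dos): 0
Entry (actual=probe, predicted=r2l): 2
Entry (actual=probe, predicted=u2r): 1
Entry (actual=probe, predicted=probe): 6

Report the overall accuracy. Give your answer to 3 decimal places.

0.662

Accuracy = trace / total = (15+10+12+6=43) / 65 = 43/65 = 0.662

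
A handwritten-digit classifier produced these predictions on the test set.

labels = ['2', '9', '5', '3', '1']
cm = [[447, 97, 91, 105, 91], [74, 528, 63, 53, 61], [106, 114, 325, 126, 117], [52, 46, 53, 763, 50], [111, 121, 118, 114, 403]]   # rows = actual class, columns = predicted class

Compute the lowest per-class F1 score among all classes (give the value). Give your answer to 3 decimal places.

0.452

Per-class F1 score (2·TP/(2·TP+FP+FN)):
  2: TP=447, FP=74+106+52+111=343, FN=97+91+105+91=384 → 894/1621 = 0.5515
  9: TP=528, FP=97+114+46+121=378, FN=74+63+53+61=251 → 1056/1685 = 0.6267
  5: TP=325, FP=91+63+53+118=325, FN=106+114+126+117=463 → 650/1438 = 0.4520
  3: TP=763, FP=105+53+126+114=398, FN=52+46+53+50=201 → 1526/2125 = 0.7181
  1: TP=403, FP=91+61+117+50=319, FN=111+121+118+114=464 → 806/1589 = 0.5072
Lowest is class '5' with F1 score = 0.452.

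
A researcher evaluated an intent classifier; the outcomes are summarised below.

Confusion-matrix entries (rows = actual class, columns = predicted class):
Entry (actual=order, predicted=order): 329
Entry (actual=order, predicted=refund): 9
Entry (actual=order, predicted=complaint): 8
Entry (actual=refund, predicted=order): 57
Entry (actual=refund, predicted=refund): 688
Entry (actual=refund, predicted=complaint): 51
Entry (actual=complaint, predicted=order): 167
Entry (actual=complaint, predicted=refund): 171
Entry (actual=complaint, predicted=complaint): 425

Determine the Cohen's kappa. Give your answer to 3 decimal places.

Observed agreement pₒ = trace/N = 1442/1905 = 0.7570
Expected agreement pₑ = Σ (rowᵢ·colᵢ)/N² = (346·553 + 796·868 + 763·484)/1905² = 0.3449
κ = (pₒ − pₑ)/(1 − pₑ) = (0.7570 − 0.3449)/(1 − 0.3449) = 0.629

0.629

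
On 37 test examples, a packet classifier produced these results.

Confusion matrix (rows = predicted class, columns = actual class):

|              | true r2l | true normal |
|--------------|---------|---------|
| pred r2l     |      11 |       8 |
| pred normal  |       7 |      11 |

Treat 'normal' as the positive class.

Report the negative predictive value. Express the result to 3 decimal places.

0.579

NPV = TN/(TN+FN) = 11/(11+8) = 0.579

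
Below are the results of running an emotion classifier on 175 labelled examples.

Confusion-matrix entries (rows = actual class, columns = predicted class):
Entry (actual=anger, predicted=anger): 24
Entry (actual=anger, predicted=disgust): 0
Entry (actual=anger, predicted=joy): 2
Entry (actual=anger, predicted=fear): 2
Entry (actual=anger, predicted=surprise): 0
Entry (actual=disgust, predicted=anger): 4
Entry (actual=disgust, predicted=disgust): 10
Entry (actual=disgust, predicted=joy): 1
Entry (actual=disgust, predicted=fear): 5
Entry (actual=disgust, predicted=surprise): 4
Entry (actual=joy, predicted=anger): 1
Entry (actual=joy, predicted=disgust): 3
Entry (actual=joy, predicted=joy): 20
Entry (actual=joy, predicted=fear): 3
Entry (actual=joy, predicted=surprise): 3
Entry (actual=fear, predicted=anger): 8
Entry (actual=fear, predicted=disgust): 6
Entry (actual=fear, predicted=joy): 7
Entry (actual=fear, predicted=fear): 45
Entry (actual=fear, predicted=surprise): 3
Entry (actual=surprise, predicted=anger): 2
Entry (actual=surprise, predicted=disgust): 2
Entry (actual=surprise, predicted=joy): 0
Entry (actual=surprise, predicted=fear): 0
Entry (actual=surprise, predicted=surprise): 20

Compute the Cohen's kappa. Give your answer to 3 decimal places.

Observed agreement pₒ = trace/N = 119/175 = 0.6800
Expected agreement pₑ = Σ (rowᵢ·colᵢ)/N² = (28·39 + 24·21 + 30·30 + 69·55 + 24·30)/175² = 0.2289
κ = (pₒ − pₑ)/(1 − pₑ) = (0.6800 − 0.2289)/(1 − 0.2289) = 0.585

0.585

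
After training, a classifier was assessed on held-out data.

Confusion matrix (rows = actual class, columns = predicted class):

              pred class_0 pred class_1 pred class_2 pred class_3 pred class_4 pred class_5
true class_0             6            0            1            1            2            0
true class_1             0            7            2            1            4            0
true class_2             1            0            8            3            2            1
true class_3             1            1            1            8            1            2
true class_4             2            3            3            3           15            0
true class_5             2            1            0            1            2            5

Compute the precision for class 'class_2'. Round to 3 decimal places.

0.533

precision = TP/(TP+FP).
class_2: TP=8, FP=1+2+1+3+0=7 → 8/15 = 0.5333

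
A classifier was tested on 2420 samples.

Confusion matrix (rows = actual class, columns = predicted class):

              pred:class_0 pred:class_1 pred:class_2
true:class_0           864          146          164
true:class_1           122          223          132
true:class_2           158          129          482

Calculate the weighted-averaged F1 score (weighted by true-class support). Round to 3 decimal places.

Per-class F1 score (2·TP/(2·TP+FP+FN)):
  class_0: TP=864, FP=122+158=280, FN=146+164=310 → 1728/2318 = 0.7455
  class_1: TP=223, FP=146+129=275, FN=122+132=254 → 446/975 = 0.4574
  class_2: TP=482, FP=164+132=296, FN=158+129=287 → 964/1547 = 0.6231
Weighted-F1 score = Σ (supportᵢ/N)·F1 scoreᵢ with N=2420: (1174/2420)·0.7455 + (477/2420)·0.4574 + (769/2420)·0.6231 = 0.650

0.650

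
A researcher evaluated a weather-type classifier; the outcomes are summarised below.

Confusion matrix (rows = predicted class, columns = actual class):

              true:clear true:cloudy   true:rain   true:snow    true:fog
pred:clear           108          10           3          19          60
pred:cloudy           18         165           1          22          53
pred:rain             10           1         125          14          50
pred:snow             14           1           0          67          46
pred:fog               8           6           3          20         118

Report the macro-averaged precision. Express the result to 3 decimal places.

Per-class precision (TP/(TP+FP)):
  clear: TP=108, FP=10+3+19+60=92 → 108/200 = 0.5400
  cloudy: TP=165, FP=18+1+22+53=94 → 165/259 = 0.6371
  rain: TP=125, FP=10+1+14+50=75 → 125/200 = 0.6250
  snow: TP=67, FP=14+1+0+46=61 → 67/128 = 0.5234
  fog: TP=118, FP=8+6+3+20=37 → 118/155 = 0.7613
Macro-precision = mean = (0.5400 + 0.6371 + 0.6250 + 0.5234 + 0.7613) / 5 = 0.617

0.617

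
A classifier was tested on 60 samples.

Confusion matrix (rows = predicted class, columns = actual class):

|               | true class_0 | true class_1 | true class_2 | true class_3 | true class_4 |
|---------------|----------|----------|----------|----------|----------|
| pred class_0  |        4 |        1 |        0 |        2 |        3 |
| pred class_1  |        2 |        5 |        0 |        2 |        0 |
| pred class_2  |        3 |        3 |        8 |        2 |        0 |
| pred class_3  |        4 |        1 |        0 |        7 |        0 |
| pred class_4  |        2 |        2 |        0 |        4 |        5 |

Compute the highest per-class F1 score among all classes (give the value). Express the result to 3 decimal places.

0.667

Per-class F1 score (2·TP/(2·TP+FP+FN)):
  class_0: TP=4, FP=1+0+2+3=6, FN=2+3+4+2=11 → 8/25 = 0.3200
  class_1: TP=5, FP=2+0+2+0=4, FN=1+3+1+2=7 → 10/21 = 0.4762
  class_2: TP=8, FP=3+3+2+0=8, FN=0+0+0+0=0 → 16/24 = 0.6667
  class_3: TP=7, FP=4+1+0+0=5, FN=2+2+2+4=10 → 14/29 = 0.4828
  class_4: TP=5, FP=2+2+0+4=8, FN=3+0+0+0=3 → 10/21 = 0.4762
Highest is class 'class_2' with F1 score = 0.667.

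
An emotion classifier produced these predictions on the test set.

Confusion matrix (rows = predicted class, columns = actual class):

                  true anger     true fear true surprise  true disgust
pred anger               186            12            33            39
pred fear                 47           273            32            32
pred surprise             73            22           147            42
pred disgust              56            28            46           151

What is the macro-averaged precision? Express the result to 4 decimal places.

0.6137

Per-class precision (TP/(TP+FP)):
  anger: TP=186, FP=12+33+39=84 → 186/270 = 0.68889
  fear: TP=273, FP=47+32+32=111 → 273/384 = 0.71094
  surprise: TP=147, FP=73+22+42=137 → 147/284 = 0.51761
  disgust: TP=151, FP=56+28+46=130 → 151/281 = 0.53737
Macro-precision = mean = (0.68889 + 0.71094 + 0.51761 + 0.53737) / 4 = 0.6137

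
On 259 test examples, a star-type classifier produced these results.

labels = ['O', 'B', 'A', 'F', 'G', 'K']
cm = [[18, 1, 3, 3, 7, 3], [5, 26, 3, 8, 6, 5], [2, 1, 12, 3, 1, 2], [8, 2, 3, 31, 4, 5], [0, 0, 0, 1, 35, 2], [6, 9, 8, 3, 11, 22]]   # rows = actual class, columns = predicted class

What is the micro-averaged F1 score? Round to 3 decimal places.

0.556

Micro-averaging pools counts across classes: ΣTP=144, ΣFP=115, ΣFN=115.
Micro-F1 score = 2·TP/(2·TP+FP+FN) on pooled counts = 0.556 (equals overall accuracy in single-label multiclass).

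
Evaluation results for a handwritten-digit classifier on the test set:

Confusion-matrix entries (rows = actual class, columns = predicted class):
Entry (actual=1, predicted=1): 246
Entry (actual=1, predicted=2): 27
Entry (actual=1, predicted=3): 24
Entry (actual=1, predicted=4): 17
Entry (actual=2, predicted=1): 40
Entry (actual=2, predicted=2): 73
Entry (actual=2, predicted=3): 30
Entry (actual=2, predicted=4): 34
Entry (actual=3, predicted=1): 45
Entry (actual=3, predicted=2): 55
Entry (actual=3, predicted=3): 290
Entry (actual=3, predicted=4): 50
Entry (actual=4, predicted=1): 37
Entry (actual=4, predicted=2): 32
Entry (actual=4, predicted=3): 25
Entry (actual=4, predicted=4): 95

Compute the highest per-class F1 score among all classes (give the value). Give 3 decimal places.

Per-class F1 score (2·TP/(2·TP+FP+FN)):
  1: TP=246, FP=40+45+37=122, FN=27+24+17=68 → 492/682 = 0.7214
  2: TP=73, FP=27+55+32=114, FN=40+30+34=104 → 146/364 = 0.4011
  3: TP=290, FP=24+30+25=79, FN=45+55+50=150 → 580/809 = 0.7169
  4: TP=95, FP=17+34+50=101, FN=37+32+25=94 → 190/385 = 0.4935
Highest is class '1' with F1 score = 0.721.

0.721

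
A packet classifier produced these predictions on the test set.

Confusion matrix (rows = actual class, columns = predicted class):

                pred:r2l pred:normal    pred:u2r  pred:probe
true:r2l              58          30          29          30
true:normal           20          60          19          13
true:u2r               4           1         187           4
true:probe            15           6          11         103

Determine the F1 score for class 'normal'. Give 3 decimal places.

0.574

Treat 'normal' as positive and all other classes as negative.
F1 score = 2·TP/(2·TP+FP+FN).
normal: TP=60, FP=30+1+6=37, FN=20+19+13=52 → 120/209 = 0.5742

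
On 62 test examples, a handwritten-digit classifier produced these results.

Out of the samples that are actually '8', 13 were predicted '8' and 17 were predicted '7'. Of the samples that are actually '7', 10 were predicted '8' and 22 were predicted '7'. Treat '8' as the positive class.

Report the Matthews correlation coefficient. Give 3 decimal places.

MCC = (TP·TN − FP·FN) / √((TP+FP)(TP+FN)(TN+FP)(TN+FN))
Numerator = 13·22 − 10·17 = 116
Denominator = √(23·30·32·39) = √861120 = 927.9655
MCC = 116 / 927.9655 = 0.125

0.125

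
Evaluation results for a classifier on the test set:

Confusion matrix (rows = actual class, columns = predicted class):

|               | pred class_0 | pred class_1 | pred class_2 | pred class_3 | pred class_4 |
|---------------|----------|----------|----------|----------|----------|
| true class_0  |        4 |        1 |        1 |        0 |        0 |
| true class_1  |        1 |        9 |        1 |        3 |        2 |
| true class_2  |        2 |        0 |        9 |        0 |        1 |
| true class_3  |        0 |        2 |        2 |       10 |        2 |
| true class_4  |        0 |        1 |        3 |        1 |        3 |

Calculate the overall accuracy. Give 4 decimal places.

0.6034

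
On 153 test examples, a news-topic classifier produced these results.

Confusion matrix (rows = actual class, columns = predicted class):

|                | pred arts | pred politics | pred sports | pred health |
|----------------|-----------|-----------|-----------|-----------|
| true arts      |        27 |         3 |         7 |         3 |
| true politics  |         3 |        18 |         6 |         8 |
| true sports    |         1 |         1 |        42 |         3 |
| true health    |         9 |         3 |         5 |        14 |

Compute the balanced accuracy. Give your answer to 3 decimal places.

Balanced accuracy = mean of per-class recall.
  arts: recall = 27/40 = 0.6750
  politics: recall = 18/35 = 0.5143
  sports: recall = 42/47 = 0.8936
  health: recall = 14/31 = 0.4516
Mean = (0.6750 + 0.5143 + 0.8936 + 0.4516) / 4 = 0.634

0.634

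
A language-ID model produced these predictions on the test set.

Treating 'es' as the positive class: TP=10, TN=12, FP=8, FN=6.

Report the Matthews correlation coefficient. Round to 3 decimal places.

0.224

MCC = (TP·TN − FP·FN) / √((TP+FP)(TP+FN)(TN+FP)(TN+FN))
Numerator = 10·12 − 8·6 = 72
Denominator = √(18·16·20·18) = √103680 = 321.9938
MCC = 72 / 321.9938 = 0.224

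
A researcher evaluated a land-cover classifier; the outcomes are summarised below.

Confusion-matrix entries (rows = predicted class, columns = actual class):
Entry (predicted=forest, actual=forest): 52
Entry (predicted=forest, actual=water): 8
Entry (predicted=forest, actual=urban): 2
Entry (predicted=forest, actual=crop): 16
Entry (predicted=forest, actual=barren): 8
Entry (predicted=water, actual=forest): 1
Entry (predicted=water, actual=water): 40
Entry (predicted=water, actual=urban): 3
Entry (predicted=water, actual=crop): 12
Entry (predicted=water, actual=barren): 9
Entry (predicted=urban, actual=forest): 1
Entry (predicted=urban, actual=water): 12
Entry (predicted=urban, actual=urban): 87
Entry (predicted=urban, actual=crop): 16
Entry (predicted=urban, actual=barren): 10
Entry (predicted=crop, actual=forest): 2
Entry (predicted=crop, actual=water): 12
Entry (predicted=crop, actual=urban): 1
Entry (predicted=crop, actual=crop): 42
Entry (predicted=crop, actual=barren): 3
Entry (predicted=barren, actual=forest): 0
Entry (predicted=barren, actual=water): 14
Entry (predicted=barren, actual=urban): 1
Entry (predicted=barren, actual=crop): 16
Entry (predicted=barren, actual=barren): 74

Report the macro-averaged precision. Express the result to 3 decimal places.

0.663

Per-class precision (TP/(TP+FP)):
  forest: TP=52, FP=8+2+16+8=34 → 52/86 = 0.6047
  water: TP=40, FP=1+3+12+9=25 → 40/65 = 0.6154
  urban: TP=87, FP=1+12+16+10=39 → 87/126 = 0.6905
  crop: TP=42, FP=2+12+1+3=18 → 42/60 = 0.7000
  barren: TP=74, FP=0+14+1+16=31 → 74/105 = 0.7048
Macro-precision = mean = (0.6047 + 0.6154 + 0.6905 + 0.7000 + 0.7048) / 5 = 0.663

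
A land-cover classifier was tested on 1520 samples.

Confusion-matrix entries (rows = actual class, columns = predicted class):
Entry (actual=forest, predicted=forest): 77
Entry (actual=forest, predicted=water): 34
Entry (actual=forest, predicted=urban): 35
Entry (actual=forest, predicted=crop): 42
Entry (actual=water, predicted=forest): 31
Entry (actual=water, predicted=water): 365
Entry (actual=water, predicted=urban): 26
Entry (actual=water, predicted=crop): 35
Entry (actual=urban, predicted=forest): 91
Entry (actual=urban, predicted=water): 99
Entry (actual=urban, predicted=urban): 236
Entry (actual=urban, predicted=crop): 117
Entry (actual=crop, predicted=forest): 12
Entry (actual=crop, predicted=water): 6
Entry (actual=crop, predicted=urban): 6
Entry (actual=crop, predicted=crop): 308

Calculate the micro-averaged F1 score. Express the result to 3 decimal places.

0.649

Micro-averaging pools counts across classes: ΣTP=986, ΣFP=534, ΣFN=534.
Micro-F1 score = 2·TP/(2·TP+FP+FN) on pooled counts = 0.649 (equals overall accuracy in single-label multiclass).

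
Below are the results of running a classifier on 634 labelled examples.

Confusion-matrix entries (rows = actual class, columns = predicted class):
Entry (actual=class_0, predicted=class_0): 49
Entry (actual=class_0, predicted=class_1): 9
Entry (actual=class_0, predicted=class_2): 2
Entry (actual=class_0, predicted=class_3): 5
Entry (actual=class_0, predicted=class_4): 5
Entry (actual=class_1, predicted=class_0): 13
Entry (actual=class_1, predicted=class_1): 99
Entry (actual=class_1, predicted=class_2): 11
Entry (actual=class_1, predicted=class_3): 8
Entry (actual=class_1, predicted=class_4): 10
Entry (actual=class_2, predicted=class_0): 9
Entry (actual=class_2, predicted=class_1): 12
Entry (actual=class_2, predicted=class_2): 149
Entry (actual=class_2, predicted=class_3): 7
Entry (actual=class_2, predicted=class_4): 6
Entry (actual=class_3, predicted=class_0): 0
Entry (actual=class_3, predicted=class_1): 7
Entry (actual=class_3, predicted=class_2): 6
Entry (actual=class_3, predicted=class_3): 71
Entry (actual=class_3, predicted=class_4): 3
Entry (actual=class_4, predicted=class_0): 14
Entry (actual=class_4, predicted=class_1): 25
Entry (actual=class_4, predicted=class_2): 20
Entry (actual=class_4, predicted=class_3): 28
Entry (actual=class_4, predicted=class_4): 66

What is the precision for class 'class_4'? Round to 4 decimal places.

0.7333

Take TP from the diagonal, FP from the rest of the 'class_4' prediction marginal, FN from the rest of the 'class_4' actual marginal.
precision = TP/(TP+FP).
class_4: TP=66, FP=5+10+6+3=24 → 66/90 = 0.73333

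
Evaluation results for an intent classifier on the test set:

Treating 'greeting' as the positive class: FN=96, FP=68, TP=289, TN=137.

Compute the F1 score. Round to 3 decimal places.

Precision = TP/(TP+FP) = 289/357 = 0.8095
Recall = TP/(TP+FN) = 289/385 = 0.7506
F1 = 2·TP/(2·TP+FP+FN) = 578/742 = 0.779

0.779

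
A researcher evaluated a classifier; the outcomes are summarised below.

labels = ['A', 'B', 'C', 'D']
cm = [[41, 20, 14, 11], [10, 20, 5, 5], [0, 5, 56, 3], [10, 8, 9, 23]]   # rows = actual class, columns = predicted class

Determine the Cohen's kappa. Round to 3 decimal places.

0.439

Observed agreement pₒ = trace/N = 140/240 = 0.5833
Expected agreement pₑ = Σ (rowᵢ·colᵢ)/N² = (86·61 + 40·53 + 64·84 + 50·42)/240² = 0.2577
κ = (pₒ − pₑ)/(1 − pₑ) = (0.5833 − 0.2577)/(1 − 0.2577) = 0.439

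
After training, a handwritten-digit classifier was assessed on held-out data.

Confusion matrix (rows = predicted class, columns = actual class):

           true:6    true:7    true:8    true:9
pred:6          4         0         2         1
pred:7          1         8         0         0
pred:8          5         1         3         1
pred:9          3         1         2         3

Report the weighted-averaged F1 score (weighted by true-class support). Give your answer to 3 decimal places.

0.521

Per-class F1 score (2·TP/(2·TP+FP+FN)):
  6: TP=4, FP=0+2+1=3, FN=1+5+3=9 → 8/20 = 0.4000
  7: TP=8, FP=1+0+0=1, FN=0+1+1=2 → 16/19 = 0.8421
  8: TP=3, FP=5+1+1=7, FN=2+0+2=4 → 6/17 = 0.3529
  9: TP=3, FP=3+1+2=6, FN=1+0+1=2 → 6/14 = 0.4286
Weighted-F1 score = Σ (supportᵢ/N)·F1 scoreᵢ with N=35: (13/35)·0.4000 + (10/35)·0.8421 + (7/35)·0.3529 + (5/35)·0.4286 = 0.521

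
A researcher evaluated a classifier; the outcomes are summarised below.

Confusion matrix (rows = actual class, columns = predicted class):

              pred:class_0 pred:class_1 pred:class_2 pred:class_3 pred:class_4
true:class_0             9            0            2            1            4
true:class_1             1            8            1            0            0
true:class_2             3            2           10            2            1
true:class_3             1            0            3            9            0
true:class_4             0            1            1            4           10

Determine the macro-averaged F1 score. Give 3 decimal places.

0.640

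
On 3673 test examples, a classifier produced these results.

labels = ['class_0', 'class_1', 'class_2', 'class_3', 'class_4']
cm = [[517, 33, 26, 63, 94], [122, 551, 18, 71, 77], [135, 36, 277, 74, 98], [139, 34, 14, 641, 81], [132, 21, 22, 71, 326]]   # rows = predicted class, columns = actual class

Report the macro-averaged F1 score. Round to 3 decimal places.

0.620

Per-class F1 score (2·TP/(2·TP+FP+FN)):
  class_0: TP=517, FP=33+26+63+94=216, FN=122+135+139+132=528 → 1034/1778 = 0.5816
  class_1: TP=551, FP=122+18+71+77=288, FN=33+36+34+21=124 → 1102/1514 = 0.7279
  class_2: TP=277, FP=135+36+74+98=343, FN=26+18+14+22=80 → 554/977 = 0.5670
  class_3: TP=641, FP=139+34+14+81=268, FN=63+71+74+71=279 → 1282/1829 = 0.7009
  class_4: TP=326, FP=132+21+22+71=246, FN=94+77+98+81=350 → 652/1248 = 0.5224
Macro-F1 score = mean = (0.5816 + 0.7279 + 0.5670 + 0.7009 + 0.5224) / 5 = 0.620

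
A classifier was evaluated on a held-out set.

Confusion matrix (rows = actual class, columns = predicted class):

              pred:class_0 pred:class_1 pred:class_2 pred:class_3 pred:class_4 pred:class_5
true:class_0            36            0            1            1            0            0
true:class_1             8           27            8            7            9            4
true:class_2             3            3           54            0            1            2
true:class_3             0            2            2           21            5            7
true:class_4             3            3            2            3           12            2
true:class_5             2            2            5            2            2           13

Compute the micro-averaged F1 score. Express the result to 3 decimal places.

0.647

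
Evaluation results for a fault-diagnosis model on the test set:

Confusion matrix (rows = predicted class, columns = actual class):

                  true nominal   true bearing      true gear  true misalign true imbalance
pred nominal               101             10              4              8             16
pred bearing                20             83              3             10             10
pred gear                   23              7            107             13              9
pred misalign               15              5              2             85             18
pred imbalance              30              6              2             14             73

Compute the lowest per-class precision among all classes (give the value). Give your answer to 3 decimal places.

0.584

Per-class precision (TP/(TP+FP)):
  nominal: TP=101, FP=10+4+8+16=38 → 101/139 = 0.7266
  bearing: TP=83, FP=20+3+10+10=43 → 83/126 = 0.6587
  gear: TP=107, FP=23+7+13+9=52 → 107/159 = 0.6730
  misalign: TP=85, FP=15+5+2+18=40 → 85/125 = 0.6800
  imbalance: TP=73, FP=30+6+2+14=52 → 73/125 = 0.5840
Lowest is class 'imbalance' with precision = 0.584.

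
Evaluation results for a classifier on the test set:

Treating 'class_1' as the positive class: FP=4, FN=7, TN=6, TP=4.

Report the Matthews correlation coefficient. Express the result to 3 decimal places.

MCC = (TP·TN − FP·FN) / √((TP+FP)(TP+FN)(TN+FP)(TN+FN))
Numerator = 4·6 − 4·7 = -4
Denominator = √(8·11·10·13) = √11440 = 106.9579
MCC = -4 / 106.9579 = -0.037

-0.037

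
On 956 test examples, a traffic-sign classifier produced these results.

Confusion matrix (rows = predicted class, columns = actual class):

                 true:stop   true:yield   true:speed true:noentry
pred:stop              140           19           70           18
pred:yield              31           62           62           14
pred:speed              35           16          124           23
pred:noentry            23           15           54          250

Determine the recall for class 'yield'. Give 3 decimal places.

0.554

recall = TP/(TP+FN).
yield: TP=62, FN=19+16+15=50 → 62/112 = 0.5536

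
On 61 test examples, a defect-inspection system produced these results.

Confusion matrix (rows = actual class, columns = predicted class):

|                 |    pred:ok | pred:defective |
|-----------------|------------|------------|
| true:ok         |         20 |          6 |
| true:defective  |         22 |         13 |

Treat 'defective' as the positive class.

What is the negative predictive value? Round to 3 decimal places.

0.476

NPV = TN/(TN+FN) = 20/(20+22) = 0.476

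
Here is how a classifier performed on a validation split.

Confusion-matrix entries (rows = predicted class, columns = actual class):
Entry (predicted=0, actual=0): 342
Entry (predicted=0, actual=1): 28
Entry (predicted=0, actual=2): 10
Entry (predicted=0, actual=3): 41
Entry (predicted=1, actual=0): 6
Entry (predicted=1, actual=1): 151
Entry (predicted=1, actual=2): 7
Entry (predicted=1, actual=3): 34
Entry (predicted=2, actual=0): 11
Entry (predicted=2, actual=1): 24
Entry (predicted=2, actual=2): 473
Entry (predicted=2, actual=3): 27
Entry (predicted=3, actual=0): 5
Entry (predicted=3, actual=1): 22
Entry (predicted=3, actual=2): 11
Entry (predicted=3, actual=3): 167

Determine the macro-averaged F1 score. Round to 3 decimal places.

0.801

Per-class F1 score (2·TP/(2·TP+FP+FN)):
  0: TP=342, FP=28+10+41=79, FN=6+11+5=22 → 684/785 = 0.8713
  1: TP=151, FP=6+7+34=47, FN=28+24+22=74 → 302/423 = 0.7139
  2: TP=473, FP=11+24+27=62, FN=10+7+11=28 → 946/1036 = 0.9131
  3: TP=167, FP=5+22+11=38, FN=41+34+27=102 → 334/474 = 0.7046
Macro-F1 score = mean = (0.8713 + 0.7139 + 0.9131 + 0.7046) / 4 = 0.801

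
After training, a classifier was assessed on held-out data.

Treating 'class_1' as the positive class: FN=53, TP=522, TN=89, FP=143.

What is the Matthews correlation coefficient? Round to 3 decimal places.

0.346

MCC = (TP·TN − FP·FN) / √((TP+FP)(TP+FN)(TN+FP)(TN+FN))
Numerator = 522·89 − 143·53 = 38879
Denominator = √(665·575·232·142) = √12596962000 = 112236.1885
MCC = 38879 / 112236.1885 = 0.346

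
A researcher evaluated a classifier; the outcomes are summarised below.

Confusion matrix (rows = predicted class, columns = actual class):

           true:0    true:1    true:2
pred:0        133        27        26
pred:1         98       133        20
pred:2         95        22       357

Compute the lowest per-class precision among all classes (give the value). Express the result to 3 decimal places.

0.530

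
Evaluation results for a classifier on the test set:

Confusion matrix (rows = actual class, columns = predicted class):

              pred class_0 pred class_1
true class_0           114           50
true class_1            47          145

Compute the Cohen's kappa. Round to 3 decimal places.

Observed agreement pₒ = trace/N = 259/356 = 0.7275
Expected agreement pₑ = Σ (rowᵢ·colᵢ)/N² = (164·161 + 192·195)/356² = 0.5038
κ = (pₒ − pₑ)/(1 − pₑ) = (0.7275 − 0.5038)/(1 − 0.5038) = 0.451

0.451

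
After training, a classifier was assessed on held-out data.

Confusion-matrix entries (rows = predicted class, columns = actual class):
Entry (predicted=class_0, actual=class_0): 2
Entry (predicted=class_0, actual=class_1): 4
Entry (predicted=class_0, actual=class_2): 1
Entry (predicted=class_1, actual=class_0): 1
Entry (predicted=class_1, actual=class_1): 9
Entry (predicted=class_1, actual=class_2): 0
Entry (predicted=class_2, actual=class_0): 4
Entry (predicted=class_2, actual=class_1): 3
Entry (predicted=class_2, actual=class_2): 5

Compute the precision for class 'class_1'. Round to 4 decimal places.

precision = TP/(TP+FP).
class_1: TP=9, FP=1+0=1 → 9/10 = 0.90000

0.9000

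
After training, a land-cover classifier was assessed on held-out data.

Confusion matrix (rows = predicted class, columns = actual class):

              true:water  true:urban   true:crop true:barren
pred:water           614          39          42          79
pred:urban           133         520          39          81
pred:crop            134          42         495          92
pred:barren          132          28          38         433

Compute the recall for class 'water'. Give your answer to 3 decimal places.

recall = TP/(TP+FN).
water: TP=614, FN=133+134+132=399 → 614/1013 = 0.6061

0.606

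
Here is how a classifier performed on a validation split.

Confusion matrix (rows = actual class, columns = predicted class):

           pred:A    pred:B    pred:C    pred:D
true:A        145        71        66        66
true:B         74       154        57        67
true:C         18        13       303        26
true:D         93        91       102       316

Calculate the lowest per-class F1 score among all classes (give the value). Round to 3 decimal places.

Per-class F1 score (2·TP/(2·TP+FP+FN)):
  A: TP=145, FP=74+18+93=185, FN=71+66+66=203 → 290/678 = 0.4277
  B: TP=154, FP=71+13+91=175, FN=74+57+67=198 → 308/681 = 0.4523
  C: TP=303, FP=66+57+102=225, FN=18+13+26=57 → 606/888 = 0.6824
  D: TP=316, FP=66+67+26=159, FN=93+91+102=286 → 632/1077 = 0.5868
Lowest is class 'A' with F1 score = 0.428.

0.428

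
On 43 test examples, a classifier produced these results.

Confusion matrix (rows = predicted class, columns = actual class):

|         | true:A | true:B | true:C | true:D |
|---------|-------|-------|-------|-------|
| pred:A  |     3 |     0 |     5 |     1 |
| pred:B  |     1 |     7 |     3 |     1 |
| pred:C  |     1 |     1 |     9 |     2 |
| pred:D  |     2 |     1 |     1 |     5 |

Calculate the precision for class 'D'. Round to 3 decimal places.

0.556

One-vs-rest for 'D': TP = diagonal; FP = other classes predicted 'D'; FN = 'D' predicted as other.
precision = TP/(TP+FP).
D: TP=5, FP=2+1+1=4 → 5/9 = 0.5556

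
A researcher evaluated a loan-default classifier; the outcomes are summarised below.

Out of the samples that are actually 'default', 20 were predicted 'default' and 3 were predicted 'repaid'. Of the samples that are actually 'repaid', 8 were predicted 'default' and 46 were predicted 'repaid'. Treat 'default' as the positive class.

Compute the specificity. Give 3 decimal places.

Specificity = TN/(TN+FP) = 46/(46+8) = 0.852

0.852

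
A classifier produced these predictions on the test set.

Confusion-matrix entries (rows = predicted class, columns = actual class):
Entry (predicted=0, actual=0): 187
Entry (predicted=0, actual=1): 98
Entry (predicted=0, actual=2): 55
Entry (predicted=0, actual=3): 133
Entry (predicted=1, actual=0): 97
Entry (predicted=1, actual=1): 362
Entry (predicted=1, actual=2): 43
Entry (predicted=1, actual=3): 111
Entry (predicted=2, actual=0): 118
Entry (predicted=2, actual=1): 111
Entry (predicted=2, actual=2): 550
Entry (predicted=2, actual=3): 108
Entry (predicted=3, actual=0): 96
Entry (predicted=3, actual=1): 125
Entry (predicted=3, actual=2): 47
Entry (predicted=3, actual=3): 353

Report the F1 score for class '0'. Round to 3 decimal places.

One-vs-rest for '0': TP = diagonal; FP = other classes predicted '0'; FN = '0' predicted as other.
F1 score = 2·TP/(2·TP+FP+FN).
0: TP=187, FP=98+55+133=286, FN=97+118+96=311 → 374/971 = 0.3852

0.385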